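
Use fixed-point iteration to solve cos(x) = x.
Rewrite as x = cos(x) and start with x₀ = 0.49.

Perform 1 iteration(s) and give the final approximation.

Equation: cos(x) = x
Fixed-point form: x = cos(x)
x₀ = 0.49

x_1 = g(0.490000) = 0.882333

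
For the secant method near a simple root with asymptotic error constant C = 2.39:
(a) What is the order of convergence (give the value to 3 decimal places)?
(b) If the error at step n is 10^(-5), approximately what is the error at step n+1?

(a) Secant method has superlinear convergence with order φ = (1+√5)/2 ≈ 1.618.
    This means |e_{n+1}| ≈ C|e_n|^1.618.

(b) With |e_n| = 10^(-5) and C = 2.39:
    |e_{n+1}| ≈ 2.39 × (10^(-5))^1.618 = 2.39 × 10^(-8.09)

(a) ≈ 1.618 (golden ratio); (b) |e_{n+1}| ≈ 1.942e-08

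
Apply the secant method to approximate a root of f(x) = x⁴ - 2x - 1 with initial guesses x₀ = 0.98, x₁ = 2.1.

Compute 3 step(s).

f(x) = x⁴ - 2x - 1
x₀ = 0.98, x₁ = 2.1

Secant formula: x_{n+1} = x_n - f(x_n)(x_n - x_{n-1})/(f(x_n) - f(x_{n-1}))

Iteration 1:
  f(0.980000) = -2.037632
  f(2.100000) = 14.248100
  x_2 = 2.100000 - 14.248100×(2.100000 - 0.980000)/(14.248100 - (-2.037632))
       = 1.120132
Iteration 2:
  f(2.100000) = 14.248100
  f(1.120132) = -1.666004
  x_3 = 1.120132 - (-1.666004)×(1.120132 - 2.100000)/(-1.666004 - 14.248100)
       = 1.222711
Iteration 3:
  f(1.120132) = -1.666004
  f(1.222711) = -1.210328
  x_4 = 1.222711 - (-1.210328)×(1.222711 - 1.120132)/(-1.210328 - (-1.666004))
       = 1.495175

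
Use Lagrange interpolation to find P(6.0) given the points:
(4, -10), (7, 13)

Lagrange interpolation formula:
P(x) = Σ yᵢ × Lᵢ(x)
where Lᵢ(x) = Π_{j≠i} (x - xⱼ)/(xᵢ - xⱼ)

L_0(6.0) = (6.0 - 7)/(4 - 7) = 0.333333
L_1(6.0) = (6.0 - 4)/(7 - 4) = 0.666667

P(6.0) = (-10)×L_0(6.0) + 13×L_1(6.0)
P(6.0) = 5.333333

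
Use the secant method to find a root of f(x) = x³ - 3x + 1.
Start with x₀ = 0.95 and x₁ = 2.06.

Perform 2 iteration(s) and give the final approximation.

f(x) = x³ - 3x + 1
x₀ = 0.95, x₁ = 2.06

Secant formula: x_{n+1} = x_n - f(x_n)(x_n - x_{n-1})/(f(x_n) - f(x_{n-1}))

Iteration 1:
  f(0.950000) = -0.992625
  f(2.060000) = 3.561816
  x_2 = 2.060000 - 3.561816×(2.060000 - 0.950000)/(3.561816 - (-0.992625))
       = 1.191921
Iteration 2:
  f(2.060000) = 3.561816
  f(1.191921) = -0.882430
  x_3 = 1.191921 - (-0.882430)×(1.191921 - 2.060000)/(-0.882430 - 3.561816)
       = 1.364283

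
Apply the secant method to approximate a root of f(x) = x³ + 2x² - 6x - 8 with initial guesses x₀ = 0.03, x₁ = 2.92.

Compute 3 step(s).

f(x) = x³ + 2x² - 6x - 8
x₀ = 0.03, x₁ = 2.92

Secant formula: x_{n+1} = x_n - f(x_n)(x_n - x_{n-1})/(f(x_n) - f(x_{n-1}))

Iteration 1:
  f(0.030000) = -8.178173
  f(2.920000) = 16.429888
  x_2 = 2.920000 - 16.429888×(2.920000 - 0.030000)/(16.429888 - (-8.178173))
       = 0.990454
Iteration 2:
  f(2.920000) = 16.429888
  f(0.990454) = -11.009091
  x_3 = 0.990454 - (-11.009091)×(0.990454 - 2.920000)/(-11.009091 - 16.429888)
       = 1.764628
Iteration 3:
  f(0.990454) = -11.009091
  f(1.764628) = -6.865044
  x_4 = 1.764628 - (-6.865044)×(1.764628 - 0.990454)/(-6.865044 - (-11.009091))
       = 3.047128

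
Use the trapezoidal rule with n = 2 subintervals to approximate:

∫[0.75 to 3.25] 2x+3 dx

f(x) = 2x+3
a = 0.75, b = 3.25, n = 2
h = (b - a)/n = 1.250000

Trapezoidal rule: (h/2)[f(x₀) + 2f(x₁) + 2f(x₂) + ... + f(xₙ)]

x_0 = 0.7500, f(x_0) = 4.500000, coefficient = 1
x_1 = 2.0000, f(x_1) = 7.000000, coefficient = 2
x_2 = 3.2500, f(x_2) = 9.500000, coefficient = 1

I ≈ (1.250000/2) × 28.000000 = 17.500000
Exact value: 17.500000
Error: 0.000000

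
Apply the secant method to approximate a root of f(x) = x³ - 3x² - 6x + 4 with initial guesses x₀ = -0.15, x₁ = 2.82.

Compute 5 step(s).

f(x) = x³ - 3x² - 6x + 4
x₀ = -0.15, x₁ = 2.82

Secant formula: x_{n+1} = x_n - f(x_n)(x_n - x_{n-1})/(f(x_n) - f(x_{n-1}))

Iteration 1:
  f(-0.150000) = 4.829125
  f(2.820000) = -14.351432
  x_2 = 2.820000 - (-14.351432)×(2.820000 - (-0.150000))/(-14.351432 - 4.829125)
       = 0.597762
Iteration 2:
  f(2.820000) = -14.351432
  f(0.597762) = -0.444943
  x_3 = 0.597762 - (-0.444943)×(0.597762 - 2.820000)/(-0.444943 - (-14.351432))
       = 0.526661
Iteration 3:
  f(0.597762) = -0.444943
  f(0.526661) = 0.153997
  x_4 = 0.526661 - 0.153997×(0.526661 - 0.597762)/(0.153997 - (-0.444943))
       = 0.544943
Iteration 4:
  f(0.526661) = 0.153997
  f(0.544943) = 0.001285
  x_5 = 0.544943 - 0.001285×(0.544943 - 0.526661)/(0.001285 - 0.153997)
       = 0.545096
Iteration 5:
  f(0.544943) = 0.001285
  f(0.545096) = -0.000004
  x_6 = 0.545096 - (-0.000004)×(0.545096 - 0.544943)/(-0.000004 - 0.001285)
       = 0.545096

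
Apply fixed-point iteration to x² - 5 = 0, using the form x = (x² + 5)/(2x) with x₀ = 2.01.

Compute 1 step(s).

Equation: x² - 5 = 0
Fixed-point form: x = (x² + 5)/(2x)
x₀ = 2.01

x_1 = g(2.010000) = 2.248781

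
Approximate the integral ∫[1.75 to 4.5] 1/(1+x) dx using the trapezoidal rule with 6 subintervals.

f(x) = 1/(1+x)
a = 1.75, b = 4.5, n = 6
h = (b - a)/n = 0.458333

Trapezoidal rule: (h/2)[f(x₀) + 2f(x₁) + 2f(x₂) + ... + f(xₙ)]

x_0 = 1.7500, f(x_0) = 0.363636, coefficient = 1
x_1 = 2.2083, f(x_1) = 0.311688, coefficient = 2
x_2 = 2.6667, f(x_2) = 0.272727, coefficient = 2
x_3 = 3.1250, f(x_3) = 0.242424, coefficient = 2
x_4 = 3.5833, f(x_4) = 0.218182, coefficient = 2
x_5 = 4.0417, f(x_5) = 0.198347, coefficient = 2
x_6 = 4.5000, f(x_6) = 0.181818, coefficient = 1

I ≈ (0.458333/2) × 3.032192 = 0.694877
Exact value: 0.693147
Error: 0.001730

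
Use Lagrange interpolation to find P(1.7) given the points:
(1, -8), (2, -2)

Lagrange interpolation formula:
P(x) = Σ yᵢ × Lᵢ(x)
where Lᵢ(x) = Π_{j≠i} (x - xⱼ)/(xᵢ - xⱼ)

L_0(1.7) = (1.7 - 2)/(1 - 2) = 0.300000
L_1(1.7) = (1.7 - 1)/(2 - 1) = 0.700000

P(1.7) = (-8)×L_0(1.7) + (-2)×L_1(1.7)
P(1.7) = -3.800000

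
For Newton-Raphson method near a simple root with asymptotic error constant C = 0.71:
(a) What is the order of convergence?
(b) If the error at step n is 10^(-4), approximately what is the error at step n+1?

(a) Newton-Raphson has quadratic (order 2) convergence near simple roots.
    This means |e_{n+1}| ≈ C|e_n|².

(b) With |e_n| = 10^(-4) and C = 0.71:
    |e_{n+1}| ≈ 0.71 × (10^(-4))² = 0.71 × 10^(-8)

(a) 2 (quadratic); (b) |e_{n+1}| ≈ 7.100e-09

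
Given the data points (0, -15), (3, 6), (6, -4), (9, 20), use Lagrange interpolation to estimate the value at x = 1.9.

Lagrange interpolation formula:
P(x) = Σ yᵢ × Lᵢ(x)
where Lᵢ(x) = Π_{j≠i} (x - xⱼ)/(xᵢ - xⱼ)

L_0(1.9) = (1.9 - 3)/(0 - 3) × (1.9 - 6)/(0 - 6) × (1.9 - 9)/(0 - 9) = 0.197660
L_1(1.9) = (1.9 - 0)/(3 - 0) × (1.9 - 6)/(3 - 6) × (1.9 - 9)/(3 - 9) = 1.024241
L_2(1.9) = (1.9 - 0)/(6 - 0) × (1.9 - 3)/(6 - 3) × (1.9 - 9)/(6 - 9) = -0.274796
L_3(1.9) = (1.9 - 0)/(9 - 0) × (1.9 - 3)/(9 - 3) × (1.9 - 6)/(9 - 6) = 0.052895

P(1.9) = (-15)×L_0(1.9) + 6×L_1(1.9) + (-4)×L_2(1.9) + 20×L_3(1.9)
P(1.9) = 5.337623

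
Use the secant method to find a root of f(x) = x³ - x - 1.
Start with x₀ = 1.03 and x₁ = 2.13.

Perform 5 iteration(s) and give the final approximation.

f(x) = x³ - x - 1
x₀ = 1.03, x₁ = 2.13

Secant formula: x_{n+1} = x_n - f(x_n)(x_n - x_{n-1})/(f(x_n) - f(x_{n-1}))

Iteration 1:
  f(1.030000) = -0.937273
  f(2.130000) = 6.533597
  x_2 = 2.130000 - 6.533597×(2.130000 - 1.030000)/(6.533597 - (-0.937273))
       = 1.168003
Iteration 2:
  f(2.130000) = 6.533597
  f(1.168003) = -0.574578
  x_3 = 1.168003 - (-0.574578)×(1.168003 - 2.130000)/(-0.574578 - 6.533597)
       = 1.245764
Iteration 3:
  f(1.168003) = -0.574578
  f(1.245764) = -0.312427
  x_4 = 1.245764 - (-0.312427)×(1.245764 - 1.168003)/(-0.312427 - (-0.574578))
       = 1.338439
Iteration 4:
  f(1.245764) = -0.312427
  f(1.338439) = 0.059267
  x_5 = 1.338439 - 0.059267×(1.338439 - 1.245764)/(0.059267 - (-0.312427))
       = 1.323662
Iteration 5:
  f(1.338439) = 0.059267
  f(1.323662) = -0.004498
  x_6 = 1.323662 - (-0.004498)×(1.323662 - 1.338439)/(-0.004498 - 0.059267)
       = 1.324705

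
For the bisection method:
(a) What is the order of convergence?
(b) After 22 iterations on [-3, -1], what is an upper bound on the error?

(a) Bisection has linear (order 1) convergence; the error is halved each step.

(b) Error bound = (b-a)/2^n = (-1 - (-3))/2^{22}
    = 2/2^{22}

(a) 1 (linear); (b) error ≤ 4.77e-07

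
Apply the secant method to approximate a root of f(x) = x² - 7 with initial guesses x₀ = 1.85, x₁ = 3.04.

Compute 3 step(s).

f(x) = x² - 7
x₀ = 1.85, x₁ = 3.04

Secant formula: x_{n+1} = x_n - f(x_n)(x_n - x_{n-1})/(f(x_n) - f(x_{n-1}))

Iteration 1:
  f(1.850000) = -3.577500
  f(3.040000) = 2.241600
  x_2 = 3.040000 - 2.241600×(3.040000 - 1.850000)/(2.241600 - (-3.577500))
       = 2.581595
Iteration 2:
  f(3.040000) = 2.241600
  f(2.581595) = -0.335367
  x_3 = 2.581595 - (-0.335367)×(2.581595 - 3.040000)/(-0.335367 - 2.241600)
       = 2.641252
Iteration 3:
  f(2.581595) = -0.335367
  f(2.641252) = -0.023788
  x_4 = 2.641252 - (-0.023788)×(2.641252 - 2.581595)/(-0.023788 - (-0.335367))
       = 2.645807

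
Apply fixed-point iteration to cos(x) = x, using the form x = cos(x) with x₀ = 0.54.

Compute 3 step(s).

Equation: cos(x) = x
Fixed-point form: x = cos(x)
x₀ = 0.54

x_1 = g(0.540000) = 0.857709
x_2 = g(0.857709) = 0.654172
x_3 = g(0.654172) = 0.793552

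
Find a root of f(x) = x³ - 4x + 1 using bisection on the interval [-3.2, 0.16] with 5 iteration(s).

f(x) = x³ - 4x + 1
Initial interval: [-3.2, 0.16]

Iteration 1:
  c_1 = (-3.200000 + 0.160000)/2 = -1.520000
  f(c_1) = f(-1.520000) = 3.568192
  f(a) × f(c) < 0, new interval: [-3.200000, -1.520000]
Iteration 2:
  c_2 = (-3.200000 + (-1.520000))/2 = -2.360000
  f(c_2) = f(-2.360000) = -2.704256
  f(a) × f(c) ≥ 0, new interval: [-2.360000, -1.520000]
Iteration 3:
  c_3 = (-2.360000 + (-1.520000))/2 = -1.940000
  f(c_3) = f(-1.940000) = 1.458616
  f(a) × f(c) < 0, new interval: [-2.360000, -1.940000]
Iteration 4:
  c_4 = (-2.360000 + (-1.940000))/2 = -2.150000
  f(c_4) = f(-2.150000) = -0.338375
  f(a) × f(c) ≥ 0, new interval: [-2.150000, -1.940000]
Iteration 5:
  c_5 = (-2.150000 + (-1.940000))/2 = -2.045000
  f(c_5) = f(-2.045000) = 0.627759
  f(a) × f(c) < 0, new interval: [-2.150000, -2.045000]

After 5 iteration(s), the approximation is c_5 = -2.045000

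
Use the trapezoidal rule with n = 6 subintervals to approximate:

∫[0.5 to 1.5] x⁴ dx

f(x) = x⁴
a = 0.5, b = 1.5, n = 6
h = (b - a)/n = 0.166667

Trapezoidal rule: (h/2)[f(x₀) + 2f(x₁) + 2f(x₂) + ... + f(xₙ)]

x_0 = 0.5000, f(x_0) = 0.062500, coefficient = 1
x_1 = 0.6667, f(x_1) = 0.197531, coefficient = 2
x_2 = 0.8333, f(x_2) = 0.482253, coefficient = 2
x_3 = 1.0000, f(x_3) = 1.000000, coefficient = 2
x_4 = 1.1667, f(x_4) = 1.852623, coefficient = 2
x_5 = 1.3333, f(x_5) = 3.160494, coefficient = 2
x_6 = 1.5000, f(x_6) = 5.062500, coefficient = 1

I ≈ (0.166667/2) × 18.510802 = 1.542567
Exact value: 1.512500
Error: 0.030067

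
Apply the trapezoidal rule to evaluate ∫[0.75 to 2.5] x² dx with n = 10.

f(x) = x²
a = 0.75, b = 2.5, n = 10
h = (b - a)/n = 0.175000

Trapezoidal rule: (h/2)[f(x₀) + 2f(x₁) + 2f(x₂) + ... + f(xₙ)]

x_0 = 0.7500, f(x_0) = 0.562500, coefficient = 1
x_1 = 0.9250, f(x_1) = 0.855625, coefficient = 2
x_2 = 1.1000, f(x_2) = 1.210000, coefficient = 2
x_3 = 1.2750, f(x_3) = 1.625625, coefficient = 2
x_4 = 1.4500, f(x_4) = 2.102500, coefficient = 2
x_5 = 1.6250, f(x_5) = 2.640625, coefficient = 2
x_6 = 1.8000, f(x_6) = 3.240000, coefficient = 2
x_7 = 1.9750, f(x_7) = 3.900625, coefficient = 2
x_8 = 2.1500, f(x_8) = 4.622500, coefficient = 2
x_9 = 2.3250, f(x_9) = 5.405625, coefficient = 2
x_10 = 2.5000, f(x_10) = 6.250000, coefficient = 1

I ≈ (0.175000/2) × 58.018750 = 5.076641
Exact value: 5.067708
Error: 0.008932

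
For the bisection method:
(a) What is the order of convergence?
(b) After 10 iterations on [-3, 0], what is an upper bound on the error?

(a) Bisection has linear (order 1) convergence; the error is halved each step.

(b) Error bound = (b-a)/2^n = (0 - (-3))/2^{10}
    = 3/2^{10}

(a) 1 (linear); (b) error ≤ 2.93e-03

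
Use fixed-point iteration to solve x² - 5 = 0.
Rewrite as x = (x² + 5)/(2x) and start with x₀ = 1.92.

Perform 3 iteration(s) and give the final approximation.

Equation: x² - 5 = 0
Fixed-point form: x = (x² + 5)/(2x)
x₀ = 1.92

x_1 = g(1.920000) = 2.262083
x_2 = g(2.262083) = 2.236218
x_3 = g(2.236218) = 2.236068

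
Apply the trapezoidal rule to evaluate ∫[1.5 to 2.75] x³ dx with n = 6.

f(x) = x³
a = 1.5, b = 2.75, n = 6
h = (b - a)/n = 0.208333

Trapezoidal rule: (h/2)[f(x₀) + 2f(x₁) + 2f(x₂) + ... + f(xₙ)]

x_0 = 1.5000, f(x_0) = 3.375000, coefficient = 1
x_1 = 1.7083, f(x_1) = 4.985605, coefficient = 2
x_2 = 1.9167, f(x_2) = 7.041088, coefficient = 2
x_3 = 2.1250, f(x_3) = 9.595703, coefficient = 2
x_4 = 2.3333, f(x_4) = 12.703704, coefficient = 2
x_5 = 2.5417, f(x_5) = 16.419343, coefficient = 2
x_6 = 2.7500, f(x_6) = 20.796875, coefficient = 1

I ≈ (0.208333/2) × 125.662760 = 13.089871
Exact value: 13.032227
Error: 0.057644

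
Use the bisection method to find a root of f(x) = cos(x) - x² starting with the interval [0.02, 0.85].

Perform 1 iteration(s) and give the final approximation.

f(x) = cos(x) - x²
Initial interval: [0.02, 0.85]

Iteration 1:
  c_1 = (0.020000 + 0.850000)/2 = 0.435000
  f(c_1) = f(0.435000) = 0.717645
  f(a) × f(c) ≥ 0, new interval: [0.435000, 0.850000]

After 1 iteration(s), the approximation is c_1 = 0.435000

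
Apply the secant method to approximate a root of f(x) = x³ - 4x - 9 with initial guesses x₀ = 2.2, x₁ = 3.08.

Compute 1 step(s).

f(x) = x³ - 4x - 9
x₀ = 2.2, x₁ = 3.08

Secant formula: x_{n+1} = x_n - f(x_n)(x_n - x_{n-1})/(f(x_n) - f(x_{n-1}))

Iteration 1:
  f(2.200000) = -7.152000
  f(3.080000) = 7.898112
  x_2 = 3.080000 - 7.898112×(3.080000 - 2.200000)/(7.898112 - (-7.152000))
       = 2.618187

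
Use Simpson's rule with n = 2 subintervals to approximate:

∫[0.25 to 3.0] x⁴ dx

f(x) = x⁴
a = 0.25, b = 3.0, n = 2
h = (b - a)/n = 1.375000

Simpson's rule: (h/3)[f(x₀) + 4f(x₁) + 2f(x₂) + ... + f(xₙ)]

x_0 = 0.2500, f(x_0) = 0.003906, coefficient = 1
x_1 = 1.6250, f(x_1) = 6.972900, coefficient = 4
x_2 = 3.0000, f(x_2) = 81.000000, coefficient = 1

I ≈ (1.375000/3) × 108.895508 = 49.910441
Exact value: 48.599805
Error: 1.310636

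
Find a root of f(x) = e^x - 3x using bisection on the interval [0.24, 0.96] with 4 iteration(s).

f(x) = e^x - 3x
Initial interval: [0.24, 0.96]

Iteration 1:
  c_1 = (0.240000 + 0.960000)/2 = 0.600000
  f(c_1) = f(0.600000) = 0.022119
  f(a) × f(c) ≥ 0, new interval: [0.600000, 0.960000]
Iteration 2:
  c_2 = (0.600000 + 0.960000)/2 = 0.780000
  f(c_2) = f(0.780000) = -0.158528
  f(a) × f(c) < 0, new interval: [0.600000, 0.780000]
Iteration 3:
  c_3 = (0.600000 + 0.780000)/2 = 0.690000
  f(c_3) = f(0.690000) = -0.076284
  f(a) × f(c) < 0, new interval: [0.600000, 0.690000]
Iteration 4:
  c_4 = (0.600000 + 0.690000)/2 = 0.645000
  f(c_4) = f(0.645000) = -0.029013
  f(a) × f(c) < 0, new interval: [0.600000, 0.645000]

After 4 iteration(s), the approximation is c_4 = 0.645000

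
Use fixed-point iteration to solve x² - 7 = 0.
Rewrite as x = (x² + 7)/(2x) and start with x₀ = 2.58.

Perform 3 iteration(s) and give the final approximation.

Equation: x² - 7 = 0
Fixed-point form: x = (x² + 7)/(2x)
x₀ = 2.58

x_1 = g(2.580000) = 2.646589
x_2 = g(2.646589) = 2.645751
x_3 = g(2.645751) = 2.645751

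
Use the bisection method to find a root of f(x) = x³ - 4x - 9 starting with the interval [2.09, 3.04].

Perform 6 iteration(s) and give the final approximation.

f(x) = x³ - 4x - 9
Initial interval: [2.09, 3.04]

Iteration 1:
  c_1 = (2.090000 + 3.040000)/2 = 2.565000
  f(c_1) = f(2.565000) = -2.384288
  f(a) × f(c) ≥ 0, new interval: [2.565000, 3.040000]
Iteration 2:
  c_2 = (2.565000 + 3.040000)/2 = 2.802500
  f(c_2) = f(2.802500) = 1.800853
  f(a) × f(c) < 0, new interval: [2.565000, 2.802500]
Iteration 3:
  c_3 = (2.565000 + 2.802500)/2 = 2.683750
  f(c_3) = f(2.683750) = -0.405253
  f(a) × f(c) ≥ 0, new interval: [2.683750, 2.802500]
Iteration 4:
  c_4 = (2.683750 + 2.802500)/2 = 2.743125
  f(c_4) = f(2.743125) = 0.668788
  f(a) × f(c) < 0, new interval: [2.683750, 2.743125]
Iteration 5:
  c_5 = (2.683750 + 2.743125)/2 = 2.713437
  f(c_5) = f(2.713437) = 0.124593
  f(a) × f(c) < 0, new interval: [2.683750, 2.713437]
Iteration 6:
  c_6 = (2.683750 + 2.713437)/2 = 2.698594
  f(c_6) = f(2.698594) = -0.142114
  f(a) × f(c) ≥ 0, new interval: [2.698594, 2.713437]

After 6 iteration(s), the approximation is c_6 = 2.698594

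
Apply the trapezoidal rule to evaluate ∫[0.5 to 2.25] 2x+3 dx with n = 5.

f(x) = 2x+3
a = 0.5, b = 2.25, n = 5
h = (b - a)/n = 0.350000

Trapezoidal rule: (h/2)[f(x₀) + 2f(x₁) + 2f(x₂) + ... + f(xₙ)]

x_0 = 0.5000, f(x_0) = 4.000000, coefficient = 1
x_1 = 0.8500, f(x_1) = 4.700000, coefficient = 2
x_2 = 1.2000, f(x_2) = 5.400000, coefficient = 2
x_3 = 1.5500, f(x_3) = 6.100000, coefficient = 2
x_4 = 1.9000, f(x_4) = 6.800000, coefficient = 2
x_5 = 2.2500, f(x_5) = 7.500000, coefficient = 1

I ≈ (0.350000/2) × 57.500000 = 10.062500
Exact value: 10.062500
Error: 0.000000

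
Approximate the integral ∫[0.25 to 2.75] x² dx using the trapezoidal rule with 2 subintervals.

f(x) = x²
a = 0.25, b = 2.75, n = 2
h = (b - a)/n = 1.250000

Trapezoidal rule: (h/2)[f(x₀) + 2f(x₁) + 2f(x₂) + ... + f(xₙ)]

x_0 = 0.2500, f(x_0) = 0.062500, coefficient = 1
x_1 = 1.5000, f(x_1) = 2.250000, coefficient = 2
x_2 = 2.7500, f(x_2) = 7.562500, coefficient = 1

I ≈ (1.250000/2) × 12.125000 = 7.578125
Exact value: 6.927083
Error: 0.651042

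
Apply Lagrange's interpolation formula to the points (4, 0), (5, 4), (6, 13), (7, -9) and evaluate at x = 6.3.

Lagrange interpolation formula:
P(x) = Σ yᵢ × Lᵢ(x)
where Lᵢ(x) = Π_{j≠i} (x - xⱼ)/(xᵢ - xⱼ)

L_0(6.3) = (6.3 - 5)/(4 - 5) × (6.3 - 6)/(4 - 6) × (6.3 - 7)/(4 - 7) = 0.045500
L_1(6.3) = (6.3 - 4)/(5 - 4) × (6.3 - 6)/(5 - 6) × (6.3 - 7)/(5 - 7) = -0.241500
L_2(6.3) = (6.3 - 4)/(6 - 4) × (6.3 - 5)/(6 - 5) × (6.3 - 7)/(6 - 7) = 1.046500
L_3(6.3) = (6.3 - 4)/(7 - 4) × (6.3 - 5)/(7 - 5) × (6.3 - 6)/(7 - 6) = 0.149500

P(6.3) = 0×L_0(6.3) + 4×L_1(6.3) + 13×L_2(6.3) + (-9)×L_3(6.3)
P(6.3) = 11.293000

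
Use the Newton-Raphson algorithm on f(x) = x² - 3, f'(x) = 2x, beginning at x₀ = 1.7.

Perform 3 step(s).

f(x) = x² - 3
f'(x) = 2x
x₀ = 1.7

Newton-Raphson formula: x_{n+1} = x_n - f(x_n)/f'(x_n)

Iteration 1:
  f(1.700000) = -0.110000
  f'(1.700000) = 3.400000
  x_1 = 1.700000 - (-0.110000)/3.400000 = 1.732353
Iteration 2:
  f(1.732353) = 0.001047
  f'(1.732353) = 3.464706
  x_2 = 1.732353 - 0.001047/3.464706 = 1.732051
Iteration 3:
  f(1.732051) = 0.000000
  f'(1.732051) = 3.464102
  x_3 = 1.732051 - 0.000000/3.464102 = 1.732051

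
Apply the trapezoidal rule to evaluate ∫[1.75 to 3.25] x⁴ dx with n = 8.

f(x) = x⁴
a = 1.75, b = 3.25, n = 8
h = (b - a)/n = 0.187500

Trapezoidal rule: (h/2)[f(x₀) + 2f(x₁) + 2f(x₂) + ... + f(xₙ)]

x_0 = 1.7500, f(x_0) = 9.378906, coefficient = 1
x_1 = 1.9375, f(x_1) = 14.091812, coefficient = 2
x_2 = 2.1250, f(x_2) = 20.390869, coefficient = 2
x_3 = 2.3125, f(x_3) = 28.597427, coefficient = 2
x_4 = 2.5000, f(x_4) = 39.062500, coefficient = 2
x_5 = 2.6875, f(x_5) = 52.166763, coefficient = 2
x_6 = 2.8750, f(x_6) = 68.320557, coefficient = 2
x_7 = 3.0625, f(x_7) = 87.963882, coefficient = 2
x_8 = 3.2500, f(x_8) = 111.566406, coefficient = 1

I ≈ (0.187500/2) × 742.132935 = 69.574963
Exact value: 69.235547
Error: 0.339416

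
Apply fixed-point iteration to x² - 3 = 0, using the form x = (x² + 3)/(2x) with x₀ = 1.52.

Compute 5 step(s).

Equation: x² - 3 = 0
Fixed-point form: x = (x² + 3)/(2x)
x₀ = 1.52

x_1 = g(1.520000) = 1.746842
x_2 = g(1.746842) = 1.732113
x_3 = g(1.732113) = 1.732051
x_4 = g(1.732051) = 1.732051
x_5 = g(1.732051) = 1.732051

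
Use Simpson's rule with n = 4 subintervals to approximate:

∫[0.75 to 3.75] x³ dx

f(x) = x³
a = 0.75, b = 3.75, n = 4
h = (b - a)/n = 0.750000

Simpson's rule: (h/3)[f(x₀) + 4f(x₁) + 2f(x₂) + ... + f(xₙ)]

x_0 = 0.7500, f(x_0) = 0.421875, coefficient = 1
x_1 = 1.5000, f(x_1) = 3.375000, coefficient = 4
x_2 = 2.2500, f(x_2) = 11.390625, coefficient = 2
x_3 = 3.0000, f(x_3) = 27.000000, coefficient = 4
x_4 = 3.7500, f(x_4) = 52.734375, coefficient = 1

I ≈ (0.750000/3) × 197.437500 = 49.359375
Exact value: 49.359375
Error: 0.000000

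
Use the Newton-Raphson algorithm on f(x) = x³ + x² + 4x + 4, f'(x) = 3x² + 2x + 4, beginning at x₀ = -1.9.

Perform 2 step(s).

f(x) = x³ + x² + 4x + 4
f'(x) = 3x² + 2x + 4
x₀ = -1.9

Newton-Raphson formula: x_{n+1} = x_n - f(x_n)/f'(x_n)

Iteration 1:
  f(-1.900000) = -6.849000
  f'(-1.900000) = 11.030000
  x_1 = -1.900000 - (-6.849000)/11.030000 = -1.279057
Iteration 2:
  f(-1.279057) = -1.572762
  f'(-1.279057) = 6.349847
  x_2 = -1.279057 - (-1.572762)/6.349847 = -1.031372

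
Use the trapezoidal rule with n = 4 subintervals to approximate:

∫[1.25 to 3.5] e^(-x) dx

f(x) = e^(-x)
a = 1.25, b = 3.5, n = 4
h = (b - a)/n = 0.562500

Trapezoidal rule: (h/2)[f(x₀) + 2f(x₁) + 2f(x₂) + ... + f(xₙ)]

x_0 = 1.2500, f(x_0) = 0.286505, coefficient = 1
x_1 = 1.8125, f(x_1) = 0.163246, coefficient = 2
x_2 = 2.3750, f(x_2) = 0.093014, coefficient = 2
x_3 = 2.9375, f(x_3) = 0.052998, coefficient = 2
x_4 = 3.5000, f(x_4) = 0.030197, coefficient = 1

I ≈ (0.562500/2) × 0.935218 = 0.263030
Exact value: 0.256307
Error: 0.006723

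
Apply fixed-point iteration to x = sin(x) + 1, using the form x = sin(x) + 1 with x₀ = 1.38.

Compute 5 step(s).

Equation: x = sin(x) + 1
Fixed-point form: x = sin(x) + 1
x₀ = 1.38

x_1 = g(1.380000) = 1.981854
x_2 = g(1.981854) = 1.916699
x_3 = g(1.916699) = 1.940770
x_4 = g(1.940770) = 1.932337
x_5 = g(1.932337) = 1.935353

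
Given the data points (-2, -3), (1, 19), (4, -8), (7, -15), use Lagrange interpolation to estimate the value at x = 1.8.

Lagrange interpolation formula:
P(x) = Σ yᵢ × Lᵢ(x)
where Lᵢ(x) = Π_{j≠i} (x - xⱼ)/(xᵢ - xⱼ)

L_0(1.8) = (1.8 - 1)/(-2 - 1) × (1.8 - 4)/(-2 - 4) × (1.8 - 7)/(-2 - 7) = -0.056494
L_1(1.8) = (1.8 - (-2))/(1 - (-2)) × (1.8 - 4)/(1 - 4) × (1.8 - 7)/(1 - 7) = 0.805037
L_2(1.8) = (1.8 - (-2))/(4 - (-2)) × (1.8 - 1)/(4 - 1) × (1.8 - 7)/(4 - 7) = 0.292741
L_3(1.8) = (1.8 - (-2))/(7 - (-2)) × (1.8 - 1)/(7 - 1) × (1.8 - 4)/(7 - 4) = -0.041284

P(1.8) = (-3)×L_0(1.8) + 19×L_1(1.8) + (-8)×L_2(1.8) + (-15)×L_3(1.8)
P(1.8) = 13.742519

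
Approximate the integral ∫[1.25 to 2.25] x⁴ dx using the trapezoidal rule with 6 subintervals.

f(x) = x⁴
a = 1.25, b = 2.25, n = 6
h = (b - a)/n = 0.166667

Trapezoidal rule: (h/2)[f(x₀) + 2f(x₁) + 2f(x₂) + ... + f(xₙ)]

x_0 = 1.2500, f(x_0) = 2.441406, coefficient = 1
x_1 = 1.4167, f(x_1) = 4.027826, coefficient = 2
x_2 = 1.5833, f(x_2) = 6.284770, coefficient = 2
x_3 = 1.7500, f(x_3) = 9.378906, coefficient = 2
x_4 = 1.9167, f(x_4) = 13.495419, coefficient = 2
x_5 = 2.0833, f(x_5) = 18.838011, coefficient = 2
x_6 = 2.2500, f(x_6) = 25.628906, coefficient = 1

I ≈ (0.166667/2) × 132.120177 = 11.010015
Exact value: 10.922656
Error: 0.087359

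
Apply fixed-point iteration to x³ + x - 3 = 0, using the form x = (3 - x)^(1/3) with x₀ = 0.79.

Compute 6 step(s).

Equation: x³ + x - 3 = 0
Fixed-point form: x = (3 - x)^(1/3)
x₀ = 0.79

x_1 = g(0.790000) = 1.302559
x_2 = g(1.302559) = 1.192884
x_3 = g(1.192884) = 1.218041
x_4 = g(1.218041) = 1.212363
x_5 = g(1.212363) = 1.213649
x_6 = g(1.213649) = 1.213358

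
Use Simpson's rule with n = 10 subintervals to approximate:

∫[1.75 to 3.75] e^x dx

f(x) = e^x
a = 1.75, b = 3.75, n = 10
h = (b - a)/n = 0.200000

Simpson's rule: (h/3)[f(x₀) + 4f(x₁) + 2f(x₂) + ... + f(xₙ)]

x_0 = 1.7500, f(x_0) = 5.754603, coefficient = 1
x_1 = 1.9500, f(x_1) = 7.028688, coefficient = 4
x_2 = 2.1500, f(x_2) = 8.584858, coefficient = 2
x_3 = 2.3500, f(x_3) = 10.485570, coefficient = 4
x_4 = 2.5500, f(x_4) = 12.807104, coefficient = 2
x_5 = 2.7500, f(x_5) = 15.642632, coefficient = 4
x_6 = 2.9500, f(x_6) = 19.105954, coefficient = 2
x_7 = 3.1500, f(x_7) = 23.336065, coefficient = 4
x_8 = 3.3500, f(x_8) = 28.502734, coefficient = 2
x_9 = 3.5500, f(x_9) = 34.813317, coefficient = 4
x_10 = 3.7500, f(x_10) = 42.521082, coefficient = 1

I ≈ (0.200000/3) × 551.502069 = 36.766805
Exact value: 36.766479
Error: 0.000325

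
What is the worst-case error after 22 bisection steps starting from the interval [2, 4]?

Bisection error bound: |error| ≤ (b-a)/2^n
|error| ≤ (4 - 2)/2^22 = 2/2^22
|error| ≤ 0.0000004768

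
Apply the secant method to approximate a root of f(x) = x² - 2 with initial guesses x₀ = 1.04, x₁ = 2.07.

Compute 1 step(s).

f(x) = x² - 2
x₀ = 1.04, x₁ = 2.07

Secant formula: x_{n+1} = x_n - f(x_n)(x_n - x_{n-1})/(f(x_n) - f(x_{n-1}))

Iteration 1:
  f(1.040000) = -0.918400
  f(2.070000) = 2.284900
  x_2 = 2.070000 - 2.284900×(2.070000 - 1.040000)/(2.284900 - (-0.918400))
       = 1.335305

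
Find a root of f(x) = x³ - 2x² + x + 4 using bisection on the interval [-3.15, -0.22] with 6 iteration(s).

f(x) = x³ - 2x² + x + 4
Initial interval: [-3.15, -0.22]

Iteration 1:
  c_1 = (-3.150000 + (-0.220000))/2 = -1.685000
  f(c_1) = f(-1.685000) = -8.147544
  f(a) × f(c) ≥ 0, new interval: [-1.685000, -0.220000]
Iteration 2:
  c_2 = (-1.685000 + (-0.220000))/2 = -0.952500
  f(c_2) = f(-0.952500) = 0.368826
  f(a) × f(c) < 0, new interval: [-1.685000, -0.952500]
Iteration 3:
  c_3 = (-1.685000 + (-0.952500))/2 = -1.318750
  f(c_3) = f(-1.318750) = -3.090393
  f(a) × f(c) ≥ 0, new interval: [-1.318750, -0.952500]
Iteration 4:
  c_4 = (-1.318750 + (-0.952500))/2 = -1.135625
  f(c_4) = f(-1.135625) = -1.179465
  f(a) × f(c) ≥ 0, new interval: [-1.135625, -0.952500]
Iteration 5:
  c_5 = (-1.135625 + (-0.952500))/2 = -1.044063
  f(c_5) = f(-1.044063) = -0.362293
  f(a) × f(c) ≥ 0, new interval: [-1.044063, -0.952500]
Iteration 6:
  c_6 = (-1.044063 + (-0.952500))/2 = -0.998281
  f(c_6) = f(-0.998281) = 0.013735
  f(a) × f(c) < 0, new interval: [-1.044063, -0.998281]

After 6 iteration(s), the approximation is c_6 = -0.998281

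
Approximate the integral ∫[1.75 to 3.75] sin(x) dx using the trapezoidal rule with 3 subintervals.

f(x) = sin(x)
a = 1.75, b = 3.75, n = 3
h = (b - a)/n = 0.666667

Trapezoidal rule: (h/2)[f(x₀) + 2f(x₁) + 2f(x₂) + ... + f(xₙ)]

x_0 = 1.7500, f(x_0) = 0.983986, coefficient = 1
x_1 = 2.4167, f(x_1) = 0.663080, coefficient = 2
x_2 = 3.0833, f(x_2) = 0.058226, coefficient = 2
x_3 = 3.7500, f(x_3) = -0.571561, coefficient = 1

I ≈ (0.666667/2) × 1.855037 = 0.618346
Exact value: 0.642313
Error: 0.023967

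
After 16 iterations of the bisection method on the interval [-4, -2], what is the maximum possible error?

Bisection error bound: |error| ≤ (b-a)/2^n
|error| ≤ (-2 - (-4))/2^16 = 2/2^16
|error| ≤ 0.0000305176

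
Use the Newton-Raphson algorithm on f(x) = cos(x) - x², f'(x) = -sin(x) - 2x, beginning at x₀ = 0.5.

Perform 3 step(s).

f(x) = cos(x) - x²
f'(x) = -sin(x) - 2x
x₀ = 0.5

Newton-Raphson formula: x_{n+1} = x_n - f(x_n)/f'(x_n)

Iteration 1:
  f(0.500000) = 0.627583
  f'(0.500000) = -1.479426
  x_1 = 0.500000 - 0.627583/(-1.479426) = 0.924207
Iteration 2:
  f(0.924207) = -0.251691
  f'(0.924207) = -2.646557
  x_2 = 0.924207 - (-0.251691)/(-2.646557) = 0.829106
Iteration 3:
  f(0.829106) = -0.011881
  f'(0.829106) = -2.395539
  x_3 = 0.829106 - (-0.011881)/(-2.395539) = 0.824146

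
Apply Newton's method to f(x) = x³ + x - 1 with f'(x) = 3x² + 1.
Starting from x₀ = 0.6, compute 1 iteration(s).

f(x) = x³ + x - 1
f'(x) = 3x² + 1
x₀ = 0.6

Newton-Raphson formula: x_{n+1} = x_n - f(x_n)/f'(x_n)

Iteration 1:
  f(0.600000) = -0.184000
  f'(0.600000) = 2.080000
  x_1 = 0.600000 - (-0.184000)/2.080000 = 0.688462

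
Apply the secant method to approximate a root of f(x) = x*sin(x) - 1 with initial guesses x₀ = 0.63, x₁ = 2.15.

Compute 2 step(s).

f(x) = x*sin(x) - 1
x₀ = 0.63, x₁ = 2.15

Secant formula: x_{n+1} = x_n - f(x_n)(x_n - x_{n-1})/(f(x_n) - f(x_{n-1}))

Iteration 1:
  f(0.630000) = -0.628839
  f(2.150000) = 0.799332
  x_2 = 2.150000 - 0.799332×(2.150000 - 0.630000)/(0.799332 - (-0.628839))
       = 1.299272
Iteration 2:
  f(2.150000) = 0.799332
  f(1.299272) = 0.251671
  x_3 = 1.299272 - 0.251671×(1.299272 - 2.150000)/(0.251671 - 0.799332)
       = 0.908331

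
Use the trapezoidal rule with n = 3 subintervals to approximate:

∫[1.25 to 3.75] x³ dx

f(x) = x³
a = 1.25, b = 3.75, n = 3
h = (b - a)/n = 0.833333

Trapezoidal rule: (h/2)[f(x₀) + 2f(x₁) + 2f(x₂) + ... + f(xₙ)]

x_0 = 1.2500, f(x_0) = 1.953125, coefficient = 1
x_1 = 2.0833, f(x_1) = 9.042245, coefficient = 2
x_2 = 2.9167, f(x_2) = 24.811921, coefficient = 2
x_3 = 3.7500, f(x_3) = 52.734375, coefficient = 1

I ≈ (0.833333/2) × 122.395833 = 50.998264
Exact value: 48.828125
Error: 2.170139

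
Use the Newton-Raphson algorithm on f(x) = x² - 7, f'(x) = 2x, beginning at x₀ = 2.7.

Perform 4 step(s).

f(x) = x² - 7
f'(x) = 2x
x₀ = 2.7

Newton-Raphson formula: x_{n+1} = x_n - f(x_n)/f'(x_n)

Iteration 1:
  f(2.700000) = 0.290000
  f'(2.700000) = 5.400000
  x_1 = 2.700000 - 0.290000/5.400000 = 2.646296
Iteration 2:
  f(2.646296) = 0.002884
  f'(2.646296) = 5.292593
  x_2 = 2.646296 - 0.002884/5.292593 = 2.645751
Iteration 3:
  f(2.645751) = 0.000000
  f'(2.645751) = 5.291503
  x_3 = 2.645751 - 0.000000/5.291503 = 2.645751
Iteration 4:
  f(2.645751) = 0.000000
  f'(2.645751) = 5.291503
  x_4 = 2.645751 - 0.000000/5.291503 = 2.645751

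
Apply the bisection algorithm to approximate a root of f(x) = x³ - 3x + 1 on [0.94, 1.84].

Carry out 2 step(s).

f(x) = x³ - 3x + 1
Initial interval: [0.94, 1.84]

Iteration 1:
  c_1 = (0.940000 + 1.840000)/2 = 1.390000
  f(c_1) = f(1.390000) = -0.484381
  f(a) × f(c) ≥ 0, new interval: [1.390000, 1.840000]
Iteration 2:
  c_2 = (1.390000 + 1.840000)/2 = 1.615000
  f(c_2) = f(1.615000) = 0.367283
  f(a) × f(c) < 0, new interval: [1.390000, 1.615000]

After 2 iteration(s), the approximation is c_2 = 1.615000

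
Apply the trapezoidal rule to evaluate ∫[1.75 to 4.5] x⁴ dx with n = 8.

f(x) = x⁴
a = 1.75, b = 4.5, n = 8
h = (b - a)/n = 0.343750

Trapezoidal rule: (h/2)[f(x₀) + 2f(x₁) + 2f(x₂) + ... + f(xₙ)]

x_0 = 1.7500, f(x_0) = 9.378906, coefficient = 1
x_1 = 2.0938, f(x_1) = 19.217607, coefficient = 2
x_2 = 2.4375, f(x_2) = 35.300308, coefficient = 2
x_3 = 2.7812, f(x_3) = 59.835664, coefficient = 2
x_4 = 3.1250, f(x_4) = 95.367432, coefficient = 2
x_5 = 3.4688, f(x_5) = 144.774476, coefficient = 2
x_6 = 3.8125, f(x_6) = 211.270767, coefficient = 2
x_7 = 4.1562, f(x_7) = 298.405381, coefficient = 2
x_8 = 4.5000, f(x_8) = 410.062500, coefficient = 1

I ≈ (0.343750/2) × 2147.784676 = 369.150491
Exact value: 365.773633
Error: 3.376858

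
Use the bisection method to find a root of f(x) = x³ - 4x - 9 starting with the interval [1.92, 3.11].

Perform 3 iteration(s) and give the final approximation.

f(x) = x³ - 4x - 9
Initial interval: [1.92, 3.11]

Iteration 1:
  c_1 = (1.920000 + 3.110000)/2 = 2.515000
  f(c_1) = f(2.515000) = -3.152059
  f(a) × f(c) ≥ 0, new interval: [2.515000, 3.110000]
Iteration 2:
  c_2 = (2.515000 + 3.110000)/2 = 2.812500
  f(c_2) = f(2.812500) = 1.997314
  f(a) × f(c) < 0, new interval: [2.515000, 2.812500]
Iteration 3:
  c_3 = (2.515000 + 2.812500)/2 = 2.663750
  f(c_3) = f(2.663750) = -0.754191
  f(a) × f(c) ≥ 0, new interval: [2.663750, 2.812500]

After 3 iteration(s), the approximation is c_3 = 2.663750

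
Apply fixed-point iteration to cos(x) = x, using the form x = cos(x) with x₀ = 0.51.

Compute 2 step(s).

Equation: cos(x) = x
Fixed-point form: x = cos(x)
x₀ = 0.51

x_1 = g(0.510000) = 0.872745
x_2 = g(0.872745) = 0.642726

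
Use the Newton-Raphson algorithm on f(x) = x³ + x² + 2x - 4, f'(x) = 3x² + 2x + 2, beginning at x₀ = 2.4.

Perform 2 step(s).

f(x) = x³ + x² + 2x - 4
f'(x) = 3x² + 2x + 2
x₀ = 2.4

Newton-Raphson formula: x_{n+1} = x_n - f(x_n)/f'(x_n)

Iteration 1:
  f(2.400000) = 20.384000
  f'(2.400000) = 24.080000
  x_1 = 2.400000 - 20.384000/24.080000 = 1.553488
Iteration 2:
  f(1.553488) = 5.269377
  f'(1.553488) = 12.346955
  x_2 = 1.553488 - 5.269377/12.346955 = 1.126713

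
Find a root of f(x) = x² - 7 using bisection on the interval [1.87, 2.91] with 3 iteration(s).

f(x) = x² - 7
Initial interval: [1.87, 2.91]

Iteration 1:
  c_1 = (1.870000 + 2.910000)/2 = 2.390000
  f(c_1) = f(2.390000) = -1.287900
  f(a) × f(c) ≥ 0, new interval: [2.390000, 2.910000]
Iteration 2:
  c_2 = (2.390000 + 2.910000)/2 = 2.650000
  f(c_2) = f(2.650000) = 0.022500
  f(a) × f(c) < 0, new interval: [2.390000, 2.650000]
Iteration 3:
  c_3 = (2.390000 + 2.650000)/2 = 2.520000
  f(c_3) = f(2.520000) = -0.649600
  f(a) × f(c) ≥ 0, new interval: [2.520000, 2.650000]

After 3 iteration(s), the approximation is c_3 = 2.520000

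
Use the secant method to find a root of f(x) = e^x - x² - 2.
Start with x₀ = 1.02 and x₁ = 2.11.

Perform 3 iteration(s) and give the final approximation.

f(x) = e^x - x² - 2
x₀ = 1.02, x₁ = 2.11

Secant formula: x_{n+1} = x_n - f(x_n)(x_n - x_{n-1})/(f(x_n) - f(x_{n-1}))

Iteration 1:
  f(1.020000) = -0.267205
  f(2.110000) = 1.796141
  x_2 = 2.110000 - 1.796141×(2.110000 - 1.020000)/(1.796141 - (-0.267205))
       = 1.161156
Iteration 2:
  f(2.110000) = 1.796141
  f(1.161156) = -0.154660
  x_3 = 1.161156 - (-0.154660)×(1.161156 - 2.110000)/(-0.154660 - 1.796141)
       = 1.236381
Iteration 3:
  f(1.161156) = -0.154660
  f(1.236381) = -0.085508
  x_4 = 1.236381 - (-0.085508)×(1.236381 - 1.161156)/(-0.085508 - (-0.154660))
       = 1.329398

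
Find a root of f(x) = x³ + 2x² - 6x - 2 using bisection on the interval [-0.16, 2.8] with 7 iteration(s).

f(x) = x³ + 2x² - 6x - 2
Initial interval: [-0.16, 2.8]

Iteration 1:
  c_1 = (-0.160000 + 2.800000)/2 = 1.320000
  f(c_1) = f(1.320000) = -4.135232
  f(a) × f(c) ≥ 0, new interval: [1.320000, 2.800000]
Iteration 2:
  c_2 = (1.320000 + 2.800000)/2 = 2.060000
  f(c_2) = f(2.060000) = 2.869016
  f(a) × f(c) < 0, new interval: [1.320000, 2.060000]
Iteration 3:
  c_3 = (1.320000 + 2.060000)/2 = 1.690000
  f(c_3) = f(1.690000) = -1.600991
  f(a) × f(c) ≥ 0, new interval: [1.690000, 2.060000]
Iteration 4:
  c_4 = (1.690000 + 2.060000)/2 = 1.875000
  f(c_4) = f(1.875000) = 0.373047
  f(a) × f(c) < 0, new interval: [1.690000, 1.875000]
Iteration 5:
  c_5 = (1.690000 + 1.875000)/2 = 1.782500
  f(c_5) = f(1.782500) = -0.676839
  f(a) × f(c) ≥ 0, new interval: [1.782500, 1.875000]
Iteration 6:
  c_6 = (1.782500 + 1.875000)/2 = 1.828750
  f(c_6) = f(1.828750) = -0.167910
  f(a) × f(c) ≥ 0, new interval: [1.828750, 1.875000]
Iteration 7:
  c_7 = (1.828750 + 1.875000)/2 = 1.851875
  f(c_7) = f(1.851875) = 0.098528
  f(a) × f(c) < 0, new interval: [1.828750, 1.851875]

After 7 iteration(s), the approximation is c_7 = 1.851875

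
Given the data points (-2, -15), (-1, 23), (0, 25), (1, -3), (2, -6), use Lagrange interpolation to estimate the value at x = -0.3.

Lagrange interpolation formula:
P(x) = Σ yᵢ × Lᵢ(x)
where Lᵢ(x) = Π_{j≠i} (x - xⱼ)/(xᵢ - xⱼ)

L_0(-0.3) = (-0.3 - (-1))/(-2 - (-1)) × (-0.3 - 0)/(-2 - 0) × (-0.3 - 1)/(-2 - 1) × (-0.3 - 2)/(-2 - 2) = -0.026162
L_1(-0.3) = (-0.3 - (-2))/(-1 - (-2)) × (-0.3 - 0)/(-1 - 0) × (-0.3 - 1)/(-1 - 1) × (-0.3 - 2)/(-1 - 2) = 0.254150
L_2(-0.3) = (-0.3 - (-2))/(0 - (-2)) × (-0.3 - (-1))/(0 - (-1)) × (-0.3 - 1)/(0 - 1) × (-0.3 - 2)/(0 - 2) = 0.889525
L_3(-0.3) = (-0.3 - (-2))/(1 - (-2)) × (-0.3 - (-1))/(1 - (-1)) × (-0.3 - 0)/(1 - 0) × (-0.3 - 2)/(1 - 2) = -0.136850
L_4(-0.3) = (-0.3 - (-2))/(2 - (-2)) × (-0.3 - (-1))/(2 - (-1)) × (-0.3 - 0)/(2 - 0) × (-0.3 - 1)/(2 - 1) = 0.019337

P(-0.3) = (-15)×L_0(-0.3) + 23×L_1(-0.3) + 25×L_2(-0.3) + (-3)×L_3(-0.3) + (-6)×L_4(-0.3)
P(-0.3) = 28.770537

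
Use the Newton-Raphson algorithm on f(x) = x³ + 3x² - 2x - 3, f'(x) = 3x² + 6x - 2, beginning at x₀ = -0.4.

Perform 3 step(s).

f(x) = x³ + 3x² - 2x - 3
f'(x) = 3x² + 6x - 2
x₀ = -0.4

Newton-Raphson formula: x_{n+1} = x_n - f(x_n)/f'(x_n)

Iteration 1:
  f(-0.400000) = -1.784000
  f'(-0.400000) = -3.920000
  x_1 = -0.400000 - (-1.784000)/(-3.920000) = -0.855102
Iteration 2:
  f(-0.855102) = 0.278552
  f'(-0.855102) = -4.937014
  x_2 = -0.855102 - 0.278552/(-4.937014) = -0.798681
Iteration 3:
  f(-0.798681) = 0.001563
  f'(-0.798681) = -4.878412
  x_3 = -0.798681 - 0.001563/(-4.878412) = -0.798360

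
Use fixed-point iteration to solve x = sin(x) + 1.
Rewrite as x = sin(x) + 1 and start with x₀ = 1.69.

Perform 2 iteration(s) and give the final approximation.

Equation: x = sin(x) + 1
Fixed-point form: x = sin(x) + 1
x₀ = 1.69

x_1 = g(1.690000) = 1.992904
x_2 = g(1.992904) = 1.912228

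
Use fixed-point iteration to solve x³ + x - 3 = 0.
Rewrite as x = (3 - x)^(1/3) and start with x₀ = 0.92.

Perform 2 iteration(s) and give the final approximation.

Equation: x³ + x - 3 = 0
Fixed-point form: x = (3 - x)^(1/3)
x₀ = 0.92

x_1 = g(0.920000) = 1.276501
x_2 = g(1.276501) = 1.198957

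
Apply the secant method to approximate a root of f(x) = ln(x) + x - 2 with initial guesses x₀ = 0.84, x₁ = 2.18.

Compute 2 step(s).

f(x) = ln(x) + x - 2
x₀ = 0.84, x₁ = 2.18

Secant formula: x_{n+1} = x_n - f(x_n)(x_n - x_{n-1})/(f(x_n) - f(x_{n-1}))

Iteration 1:
  f(0.840000) = -1.334353
  f(2.180000) = 0.959325
  x_2 = 2.180000 - 0.959325×(2.180000 - 0.840000)/(0.959325 - (-1.334353))
       = 1.619549
Iteration 2:
  f(2.180000) = 0.959325
  f(1.619549) = 0.101696
  x_3 = 1.619549 - 0.101696×(1.619549 - 2.180000)/(0.101696 - 0.959325)
       = 1.553091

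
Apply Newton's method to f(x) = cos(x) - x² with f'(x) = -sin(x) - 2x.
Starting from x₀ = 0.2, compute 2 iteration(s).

f(x) = cos(x) - x²
f'(x) = -sin(x) - 2x
x₀ = 0.2

Newton-Raphson formula: x_{n+1} = x_n - f(x_n)/f'(x_n)

Iteration 1:
  f(0.200000) = 0.940067
  f'(0.200000) = -0.598669
  x_1 = 0.200000 - 0.940067/(-0.598669) = 1.770260
Iteration 2:
  f(1.770260) = -3.331965
  f'(1.770260) = -4.520693
  x_2 = 1.770260 - (-3.331965)/(-4.520693) = 1.033213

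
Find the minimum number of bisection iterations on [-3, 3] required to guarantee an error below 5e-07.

We need (b-a)/2^n ≤ 5e-07
(3 - (-3))/2^n ≤ 5e-07
6/2^n ≤ 5e-07
2^n ≥ 12000000
n ≥ log₂(12000000) = 23.52
n ≥ 24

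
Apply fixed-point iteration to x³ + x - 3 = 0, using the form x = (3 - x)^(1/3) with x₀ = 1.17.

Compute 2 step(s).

Equation: x³ + x - 3 = 0
Fixed-point form: x = (3 - x)^(1/3)
x₀ = 1.17

x_1 = g(1.170000) = 1.223161
x_2 = g(1.223161) = 1.211200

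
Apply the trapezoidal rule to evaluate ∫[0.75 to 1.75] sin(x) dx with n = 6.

f(x) = sin(x)
a = 0.75, b = 1.75, n = 6
h = (b - a)/n = 0.166667

Trapezoidal rule: (h/2)[f(x₀) + 2f(x₁) + 2f(x₂) + ... + f(xₙ)]

x_0 = 0.7500, f(x_0) = 0.681639, coefficient = 1
x_1 = 0.9167, f(x_1) = 0.793578, coefficient = 2
x_2 = 1.0833, f(x_2) = 0.883524, coefficient = 2
x_3 = 1.2500, f(x_3) = 0.948985, coefficient = 2
x_4 = 1.4167, f(x_4) = 0.988146, coefficient = 2
x_5 = 1.5833, f(x_5) = 0.999921, coefficient = 2
x_6 = 1.7500, f(x_6) = 0.983986, coefficient = 1

I ≈ (0.166667/2) × 10.893931 = 0.907828
Exact value: 0.909935
Error: 0.002107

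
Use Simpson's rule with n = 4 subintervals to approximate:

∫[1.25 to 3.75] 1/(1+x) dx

f(x) = 1/(1+x)
a = 1.25, b = 3.75, n = 4
h = (b - a)/n = 0.625000

Simpson's rule: (h/3)[f(x₀) + 4f(x₁) + 2f(x₂) + ... + f(xₙ)]

x_0 = 1.2500, f(x_0) = 0.444444, coefficient = 1
x_1 = 1.8750, f(x_1) = 0.347826, coefficient = 4
x_2 = 2.5000, f(x_2) = 0.285714, coefficient = 2
x_3 = 3.1250, f(x_3) = 0.242424, coefficient = 4
x_4 = 3.7500, f(x_4) = 0.210526, coefficient = 1

I ≈ (0.625000/3) × 3.587401 = 0.747375
Exact value: 0.747214
Error: 0.000161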